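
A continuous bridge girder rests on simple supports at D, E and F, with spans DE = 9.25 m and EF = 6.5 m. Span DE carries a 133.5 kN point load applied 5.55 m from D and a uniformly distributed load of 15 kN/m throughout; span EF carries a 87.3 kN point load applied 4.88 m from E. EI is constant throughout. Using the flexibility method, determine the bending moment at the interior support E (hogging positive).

Take M_E as the redundant. Released structure: two simple spans DE and EF with a hinge at E.
Rotations at E on the released spans (each span's end-slope, ×1/EI):
  span DE: point load 133.5 at a = 5.55: Pab(L + a)/(6LEI) = 731/EI
  span DE: UDL 15: wL³/(24EI) = 494.7/EI
  span EF: point load 87.3 at a = 4.88: Pab(L + b)/(6LEI) = 143.7/EI
  relative rotation θ_0 = (1226 + 143.7)/EI = 1369/EI
A unit hogging moment at E produces rotation L₁/(3EI) + L₂/(3EI) = 5.25/EI.
Compatibility: M_E·(L₁+L₂)/(3EI) = θ_0, giving M_E = 260.8 kN·m (hogging).

M_E = 260.8 kN·m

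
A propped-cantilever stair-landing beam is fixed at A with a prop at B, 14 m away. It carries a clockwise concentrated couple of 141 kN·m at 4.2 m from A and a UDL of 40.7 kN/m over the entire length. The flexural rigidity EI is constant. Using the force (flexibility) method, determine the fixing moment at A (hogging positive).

M_A = 1030 kN·m

Choose R_B as the redundant. The primary structure is the cantilever fixed at A.
Deflection at B on the released cantilever, summing each load's contribution:
  clockwise couple 141 at a = 4.2: M₀a(2L − a)/(2EI) = 7047/EI
  UDL 40.7: wL⁴/(8EI) = 195441/EI
  δ_0 = 202489/EI
Flexibility coefficient — unit upward force at B: δ_{BB} = L³/(3EI) = 914.7/EI.
The prop prevents deflection at B: R_B = δ_0/δ_{BB} = 202489/914.7 = 221.4 kN.
Moment equilibrium about A: M_A = Σ(load moments about A) − R_B·L = 4130 − 221.4×14 = 1030 kN·m.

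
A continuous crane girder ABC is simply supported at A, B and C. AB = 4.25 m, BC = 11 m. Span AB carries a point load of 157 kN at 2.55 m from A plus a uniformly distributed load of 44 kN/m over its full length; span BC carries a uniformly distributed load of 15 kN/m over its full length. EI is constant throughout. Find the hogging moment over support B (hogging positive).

Take M_B as the redundant. Released structure: two simple spans AB and BC with a hinge at B.
Discontinuity in slope at B on the released structure — sum the simple-span end rotations:
  span AB: point load 157 at a = 2.55: Pab(L + a)/(6LEI) = 181.5/EI
  span AB: UDL 44: wL³/(24EI) = 140.7/EI
  span BC: UDL 15: wL³/(24EI) = 831.9/EI
  relative rotation θ_0 = (322.2 + 831.9)/EI = 1154/EI
A unit hogging moment at B produces rotation L₁/(3EI) + L₂/(3EI) = 5.083/EI.
Compatibility: M_B·(L₁+L₂)/(3EI) = θ_0, giving M_B = 227 kN·m (hogging).

M_B = 227 kN·m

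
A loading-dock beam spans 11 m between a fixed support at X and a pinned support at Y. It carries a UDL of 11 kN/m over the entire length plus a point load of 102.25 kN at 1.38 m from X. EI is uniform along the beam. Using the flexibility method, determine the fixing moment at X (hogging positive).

Choose R_Y as the redundant. The primary structure is the cantilever fixed at X.
Downward deflection at the released point Y due to the loads:
  UDL 11: wL⁴/(8EI) = 20131/EI
  point load 102.25 at a = 1.38: Pa²(3L − a)/(6EI) = 1026/EI
  δ_0 = 21158/EI
Tip deflection under a unit load at Y: L³/(3EI) = 443.7/EI.
The prop prevents deflection at Y: R_Y = δ_0/δ_{YY} = 21158/443.7 = 47.69 kN.
Moment equilibrium about X: M_X = Σ(load moments about X) − R_Y·L = 806.6 − 47.69×11 = 282 kN·m.

M_X = 282 kN·m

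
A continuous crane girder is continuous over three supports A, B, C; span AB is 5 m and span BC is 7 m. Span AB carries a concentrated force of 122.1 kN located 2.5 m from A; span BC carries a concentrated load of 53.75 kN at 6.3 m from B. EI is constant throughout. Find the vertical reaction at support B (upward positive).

Release continuity at B by inserting a hinge; the redundant is the internal moment M_B. The primary structure is two simply-supported spans AB and BC.
End slopes at the hinge B, treating each span as simply supported:
  span AB: point load 122.1 at a = 2.5: Pab(L + a)/(6LEI) = 190.8/EI
  span BC: point load 53.75 at a = 6.3: Pab(L + b)/(6LEI) = 43.46/EI
  relative rotation θ_0 = (190.8 + 43.46)/EI = 234.2/EI
A unit hogging moment at B produces rotation L₁/(3EI) + L₂/(3EI) = 4/EI.
Compatibility: M_B·(L₁+L₂)/(3EI) = θ_0, giving M_B = 58.56 kN·m (hogging).
Span AB, ΣM about A with M_B applied at B: R_B^{AB}·5 = 305.2 + 58.56, so R_B^{AB} = 72.76 kN and R_A = 122.1 − 72.76 = 49.34 kN.
Span BC, ΣM about C: R_B^{BC}·7 = 37.62 + 58.56, so R_B^{BC} = 13.74 kN and R_C = 53.75 − 13.74 = 40.01 kN.
R_B = 72.76 + 13.74 = 86.5 kN.

R_B = 86.5 kN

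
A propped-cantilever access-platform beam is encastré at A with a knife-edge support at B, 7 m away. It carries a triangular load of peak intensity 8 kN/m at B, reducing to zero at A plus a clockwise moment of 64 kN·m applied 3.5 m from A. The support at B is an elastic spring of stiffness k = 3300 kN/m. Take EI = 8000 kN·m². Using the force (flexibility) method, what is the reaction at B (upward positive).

R_B = 25.15 kN

Choose R_B as the redundant. The primary structure is the cantilever fixed at A.
Free-end deflection of the primary structure under the applied loading (downward +):
  triangular load, peak 8 at the free end: 11w₀L⁴/(120EI) = 1761/EI
  clockwise couple 64 at a = 3.5: M₀a(2L − a)/(2EI) = 1176/EI
  δ_0 = 2937/EI
Flexibility coefficient — unit upward force at B: δ_{BB} = L³/(3EI) = 114.3/EI.
With EI = 8000 kN·m²: δ_0 = 0.36709 m and δ_{BB} = 0.014292 m/kN.
Compatibility — the spring shortens by R_B/k under the reaction it provides: δ_0 − R_B·δ_{BB} = R_B/k. With 1/k = 0.000303 m/kN, R_B = δ_0 / (δ_{BB} + 1/k) = 0.36709 / (0.014292 + 0.000303) = 25.15 kN.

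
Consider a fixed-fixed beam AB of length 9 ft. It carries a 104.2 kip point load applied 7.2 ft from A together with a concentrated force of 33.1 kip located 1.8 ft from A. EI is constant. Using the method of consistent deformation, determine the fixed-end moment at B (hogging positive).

Take the two fixed-end moments M_A, M_B as redundants; the released structure is the simple span AB.
End rotations of the released simple span under the applied load (×1/EI):
  at A: point load 104.2 at a = 7.2: Pab(L + b)/(6LEI) = 270.1/EI
  at B: point load 104.2 at a = 7.2: Pab(L + a)/(6LEI) = 405.1/EI
  at A: point load 33.1 at a = 1.8: Pab(L + b)/(6LEI) = 128.7/EI
  at B: point load 33.1 at a = 1.8: Pab(L + a)/(6LEI) = 85.8/EI
  θ_A0 = 398.8/EI,  θ_B0 = 490.9/EI
Flexibility coefficients: a unit moment at one end gives L/(3EI) there and L/(6EI) at the far end, so f₁₁ = f₂₂ = 3/EI and f₁₂ = f₂₁ = 1.5/EI.
Compatibility — zero rotation at each built-in end:
  3 M_A + 1.5 M_B = 398.8
  1.5 M_A + 3 M_B = 490.9
Solving the pair gives M_A = 68.14 kip·ft and M_B = 129.6 kip·ft (hogging).

M_B = 129.6 kip·ft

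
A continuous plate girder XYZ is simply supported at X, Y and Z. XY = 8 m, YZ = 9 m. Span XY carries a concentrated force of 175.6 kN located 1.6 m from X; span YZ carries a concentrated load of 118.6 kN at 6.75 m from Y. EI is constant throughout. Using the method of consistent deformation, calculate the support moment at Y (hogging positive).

M_Y = 129.7 kN·m

Take M_Y as the redundant. Released structure: two simple spans XY and YZ with a hinge at Y.
End slopes at the hinge Y, treating each span as simply supported:
  span XY: point load 175.6 at a = 1.6: Pab(L + a)/(6LEI) = 359.6/EI
  span YZ: point load 118.6 at a = 6.75: Pab(L + b)/(6LEI) = 375.3/EI
  relative rotation θ_0 = (359.6 + 375.3)/EI = 734.9/EI
A unit hogging moment at Y produces rotation L₁/(3EI) + L₂/(3EI) = 5.667/EI.
Compatibility: M_Y·(L₁+L₂)/(3EI) = θ_0, giving M_Y = 129.7 kN·m (hogging).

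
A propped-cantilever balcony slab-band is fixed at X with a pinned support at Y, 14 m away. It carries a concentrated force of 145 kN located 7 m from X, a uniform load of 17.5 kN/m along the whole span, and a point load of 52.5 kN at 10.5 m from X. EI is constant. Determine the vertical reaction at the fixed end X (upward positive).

R_X = 272.1 kN

Release the roller at Y. Primary structure: cantilever fixed at X.
Primary-structure tip deflection at Y by superposition:
  point load 145 at a = 7: Pa²(3L − a)/(6EI) = 41446/EI
  UDL 17.5: wL⁴/(8EI) = 84035/EI
  point load 52.5 at a = 10.5: Pa²(3L − a)/(6EI) = 30388/EI
  δ_0 = 155868/EI
Flexibility coefficient — unit upward force at Y: δ_{YY} = L³/(3EI) = 914.7/EI.
Compatibility at Y: δ_0 − R_Y·δ_{YY} = 0, so R_Y = 155868/914.7 = 170.4 kN.
Vertical equilibrium: R_X = ΣP − R_Y = 442.5 − 170.4 = 272.1 kN.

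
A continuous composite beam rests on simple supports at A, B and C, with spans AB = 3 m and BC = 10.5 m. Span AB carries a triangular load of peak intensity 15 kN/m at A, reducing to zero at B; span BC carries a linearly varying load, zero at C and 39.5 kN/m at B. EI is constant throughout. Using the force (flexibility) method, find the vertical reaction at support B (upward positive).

Release continuity at B by inserting a hinge; the redundant is the internal moment M_B. The primary structure is two simply-supported spans AB and BC.
End slopes at the hinge B, treating each span as simply supported:
  span AB: triangular load, peak 15: 7w₀L³/(360EI) = 7.875/EI
  span BC: triangular load, peak 39.5: w₀L³/(45EI) = 1016/EI
  relative rotation θ_0 = (7.875 + 1016)/EI = 1024/EI
A unit hogging moment at B produces rotation L₁/(3EI) + L₂/(3EI) = 4.5/EI.
Compatibility: M_B·(L₁+L₂)/(3EI) = θ_0, giving M_B = 227.6 kN·m (hogging).
Span AB, ΣM about A with M_B applied at B: R_B^{AB}·3 = 22.5 + 227.6, so R_B^{AB} = 83.35 kN and R_A = 22.5 − 83.35 = -60.85 kN.
Span BC, ΣM about C: R_B^{BC}·10.5 = 1452 + 227.6, so R_B^{BC} = 159.9 kN and R_C = 207.4 − 159.9 = 47.45 kN.
R_B = 83.35 + 159.9 = 243.3 kN.

R_B = 243.3 kN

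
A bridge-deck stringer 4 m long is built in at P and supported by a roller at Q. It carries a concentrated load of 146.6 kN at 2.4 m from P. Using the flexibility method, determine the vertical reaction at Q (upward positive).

R_Q = 63.33 kN

Release the roller at Q. Primary structure: cantilever fixed at P.
Downward deflection at the released point Q due to the loads:
  point load 146.6 at a = 2.4: Pa²(3L − a)/(6EI) = 1351/EI
Tip deflection under a unit load at Q: L³/(3EI) = 21.33/EI.
The prop prevents deflection at Q: R_Q = δ_0/δ_{QQ} = 1351/21.33 = 63.33 kN.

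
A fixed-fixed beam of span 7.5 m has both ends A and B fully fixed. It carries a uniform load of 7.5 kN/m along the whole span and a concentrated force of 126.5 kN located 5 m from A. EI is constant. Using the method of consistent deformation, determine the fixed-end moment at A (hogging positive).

Release both end moments; the primary structure is a simply-supported span AB with redundants M_A and M_B.
End rotations of the released simple span under the applied load (×1/EI):
  at A: UDL 7.5: wL³/(24EI) = 131.8/EI
  at B: UDL 7.5: wL³/(24EI) = 131.8/EI
  at A: point load 126.5 at a = 5: Pab(L + b)/(6LEI) = 351.4/EI
  at B: point load 126.5 at a = 5: Pab(L + a)/(6LEI) = 439.2/EI
  θ_A0 = 483.2/EI,  θ_B0 = 571.1/EI
Flexibility coefficients: a unit moment at one end gives L/(3EI) there and L/(6EI) at the far end, so f₁₁ = f₂₂ = 2.5/EI and f₁₂ = f₂₁ = 1.25/EI.
Compatibility — zero rotation at each built-in end:
  2.5 M_A + 1.25 M_B = 483.2
  1.25 M_A + 2.5 M_B = 571.1
Solving the pair gives M_A = 105.4 kN·m and M_B = 175.7 kN·m (hogging).

M_A = 105.4 kN·m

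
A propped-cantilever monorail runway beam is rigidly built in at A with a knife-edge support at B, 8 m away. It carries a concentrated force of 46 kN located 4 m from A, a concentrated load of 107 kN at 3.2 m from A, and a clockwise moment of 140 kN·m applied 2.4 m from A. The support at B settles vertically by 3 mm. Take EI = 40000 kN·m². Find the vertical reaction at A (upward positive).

R_A = 103.7 kN

Choose R_B as the redundant. The primary structure is the cantilever fixed at A.
Free-end deflection of the primary structure under the applied loading (downward +):
  point load 46 at a = 4: Pa²(3L − a)/(6EI) = 2453/EI
  point load 107 at a = 3.2: Pa²(3L − a)/(6EI) = 3798/EI
  clockwise couple 140 at a = 2.4: M₀a(2L − a)/(2EI) = 2285/EI
  δ_0 = 8536/EI
Tip deflection under a unit load at B: L³/(3EI) = 170.7/EI.
With EI = 40000 kN·m²: δ_0 = 0.21341 m and δ_{BB} = 0.004267 m/kN.
Compatibility — the beam at B must follow the support down by 0.003 m: δ_0 − R_B·δ_{BB} = 0.003, so R_B = (0.21341 − 0.003)/0.004267 = 49.32 kN.
Vertical equilibrium: R_A = ΣP − R_B = 153 − 49.32 = 103.7 kN.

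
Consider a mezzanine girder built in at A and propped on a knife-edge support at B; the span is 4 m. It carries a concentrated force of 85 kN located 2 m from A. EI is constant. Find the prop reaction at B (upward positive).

R_B = 26.56 kN

Take the reaction at B as the redundant and release it; the primary structure is a cantilever fixed at A.
Deflection at B on the released cantilever, summing each load's contribution:
  point load 85 at a = 2: Pa²(3L − a)/(6EI) = 566.7/EI
Tip deflection under a unit load at B: L³/(3EI) = 21.33/EI.
The prop prevents deflection at B: R_B = δ_0/δ_{BB} = 566.7/21.33 = 26.56 kN.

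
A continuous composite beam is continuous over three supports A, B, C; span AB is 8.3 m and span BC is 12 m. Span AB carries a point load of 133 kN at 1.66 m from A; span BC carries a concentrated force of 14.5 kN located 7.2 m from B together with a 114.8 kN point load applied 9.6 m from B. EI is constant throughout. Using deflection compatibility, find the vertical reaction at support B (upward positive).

R_B = 83.65 kN

Release continuity at B by inserting a hinge; the redundant is the internal moment M_B. The primary structure is two simply-supported spans AB and BC.
End slopes at the hinge B, treating each span as simply supported:
  span AB: point load 133 at a = 1.66: Pab(L + a)/(6LEI) = 293.2/EI
  span BC: point load 14.5 at a = 7.2: Pab(L + b)/(6LEI) = 116.9/EI
  span BC: point load 114.8 at a = 9.6: Pab(L + b)/(6LEI) = 529/EI
  relative rotation θ_0 = (293.2 + 645.9)/EI = 939.1/EI
A unit hogging moment at B produces rotation L₁/(3EI) + L₂/(3EI) = 6.767/EI.
Compatibility: M_B·(L₁+L₂)/(3EI) = θ_0, giving M_B = 138.8 kN·m (hogging).
Span AB, ΣM about A with M_B applied at B: R_B^{AB}·8.3 = 220.8 + 138.8, so R_B^{AB} = 43.32 kN and R_A = 133 − 43.32 = 89.68 kN.
Span BC, ΣM about C: R_B^{BC}·12 = 345.1 + 138.8, so R_B^{BC} = 40.33 kN and R_C = 129.3 − 40.33 = 88.97 kN.
R_B = 43.32 + 40.33 = 83.65 kN.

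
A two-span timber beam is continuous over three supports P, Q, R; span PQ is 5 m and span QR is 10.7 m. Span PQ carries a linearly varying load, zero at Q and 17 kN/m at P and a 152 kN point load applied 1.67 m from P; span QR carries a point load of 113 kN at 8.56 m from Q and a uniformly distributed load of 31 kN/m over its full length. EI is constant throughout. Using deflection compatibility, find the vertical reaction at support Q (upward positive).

R_Q = 378.2 kN

Take M_Q as the redundant. Released structure: two simple spans PQ and QR with a hinge at Q.
End slopes at the hinge Q, treating each span as simply supported:
  span PQ: triangular load, peak 17: 7w₀L³/(360EI) = 41.32/EI
  span PQ: point load 152 at a = 1.67: Pab(L + a)/(6LEI) = 187.9/EI
  span QR: point load 113 at a = 8.56: Pab(L + b)/(6LEI) = 414/EI
  span QR: UDL 31: wL³/(24EI) = 1582/EI
  relative rotation θ_0 = (229.3 + 1996)/EI = 2226/EI
A unit hogging moment at Q produces rotation L₁/(3EI) + L₂/(3EI) = 5.233/EI.
Slope continuity at Q: θ_0 = M_Q·5.233/EI, so M_Q = 2226/5.233 = 425.3 kN·m (hogging).
Span PQ, ΣM about P with M_Q applied at Q: R_Q^{PQ}·5 = 324.7 + 425.3, so R_Q^{PQ} = 150 kN and R_P = 194.5 − 150 = 44.51 kN.
Span QR, ΣM about R: R_Q^{QR}·10.7 = 2016 + 425.3, so R_Q^{QR} = 228.2 kN and R_R = 444.7 − 228.2 = 216.5 kN.
R_Q = 150 + 228.2 = 378.2 kN.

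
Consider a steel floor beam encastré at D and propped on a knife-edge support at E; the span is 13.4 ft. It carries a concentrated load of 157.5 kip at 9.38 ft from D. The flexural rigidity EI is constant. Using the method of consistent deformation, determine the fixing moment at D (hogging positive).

Take the reaction at E as the redundant and release it; the primary structure is a cantilever fixed at D.
Primary-structure tip deflection at E by superposition:
  point load 157.5 at a = 9.38: Pa²(3L − a)/(6EI) = 71182/EI
Tip deflection under a unit load at E: L³/(3EI) = 802/EI.
Compatibility at E: δ_0 − R_E·δ_{EE} = 0, so R_E = 71182/802 = 88.75 kip.
Moment equilibrium about D: M_D = Σ(load moments about D) − R_E·L = 1477 − 88.75×13.4 = 288.1 kip·ft.

M_D = 288.1 kip·ft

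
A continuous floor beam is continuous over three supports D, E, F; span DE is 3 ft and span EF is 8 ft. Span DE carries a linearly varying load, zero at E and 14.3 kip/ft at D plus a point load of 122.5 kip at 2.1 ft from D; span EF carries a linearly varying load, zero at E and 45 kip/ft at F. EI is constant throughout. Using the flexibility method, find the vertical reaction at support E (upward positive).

R_E = 218 kip

Release continuity at E by inserting a hinge; the redundant is the internal moment M_E. The primary structure is two simply-supported spans DE and EF.
End slopes at the hinge E, treating each span as simply supported:
  span DE: triangular load, peak 14.3: 7w₀L³/(360EI) = 7.508/EI
  span DE: point load 122.5 at a = 2.1: Pab(L + a)/(6LEI) = 65.6/EI
  span EF: triangular load, peak 45: 7w₀L³/(360EI) = 448/EI
  relative rotation θ_0 = (73.11 + 448)/EI = 521.1/EI
A unit hogging moment at E produces rotation L₁/(3EI) + L₂/(3EI) = 3.667/EI.
Compatibility: M_E·(L₁+L₂)/(3EI) = θ_0, giving M_E = 142.1 kip·ft (hogging).
Span DE, ΣM about D with M_E applied at E: R_E^{DE}·3 = 278.7 + 142.1, so R_E^{DE} = 140.3 kip and R_D = 143.9 − 140.3 = 3.677 kip.
Span EF, ΣM about F: R_E^{EF}·8 = 480 + 142.1, so R_E^{EF} = 77.76 kip and R_F = 180 − 77.76 = 102.2 kip.
R_E = 140.3 + 77.76 = 218 kip.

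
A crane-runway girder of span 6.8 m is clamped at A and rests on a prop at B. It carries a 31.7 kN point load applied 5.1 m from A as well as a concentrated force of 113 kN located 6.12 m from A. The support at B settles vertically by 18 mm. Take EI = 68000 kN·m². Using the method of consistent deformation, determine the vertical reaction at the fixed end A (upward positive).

Release the roller at B. Primary structure: cantilever fixed at A.
Downward deflection at the released point B due to the loads:
  point load 31.7 at a = 5.1: Pa²(3L − a)/(6EI) = 2103/EI
  point load 113 at a = 6.12: Pa²(3L − a)/(6EI) = 10073/EI
  δ_0 = 12176/EI
Flexibility coefficient — unit upward force at B: δ_{BB} = L³/(3EI) = 104.8/EI.
With EI = 68000 kN·m²: δ_0 = 0.17905 m and δ_{BB} = 0.001541 m/kN.
Compatibility — the beam at B must follow the support down by 0.018 m: δ_0 − R_B·δ_{BB} = 0.018, so R_B = (0.17905 − 0.018)/0.001541 = 104.5 kN.
Vertical equilibrium: R_A = ΣP − R_B = 144.7 − 104.5 = 40.21 kN.

R_A = 40.21 kN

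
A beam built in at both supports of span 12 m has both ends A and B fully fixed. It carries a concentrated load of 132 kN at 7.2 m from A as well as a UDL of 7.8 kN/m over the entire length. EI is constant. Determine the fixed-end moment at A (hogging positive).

M_A = 245.7 kN·m

Release both end moments; the primary structure is a simply-supported span AB with redundants M_A and M_B.
On the primary (simply-supported) span, the end slopes from the loading are:
  at A: point load 132 at a = 7.2: Pab(L + b)/(6LEI) = 1064/EI
  at B: point load 132 at a = 7.2: Pab(L + a)/(6LEI) = 1217/EI
  at A: UDL 7.8: wL³/(24EI) = 561.6/EI
  at B: UDL 7.8: wL³/(24EI) = 561.6/EI
  θ_A0 = 1626/EI,  θ_B0 = 1778/EI
Flexibility coefficients: a unit moment at one end gives L/(3EI) there and L/(6EI) at the far end, so f₁₁ = f₂₂ = 4/EI and f₁₂ = f₂₁ = 2/EI.
Compatibility — zero rotation at each built-in end:
  4 M_A + 2 M_B = 1626
  2 M_A + 4 M_B = 1778
Solving the pair gives M_A = 245.7 kN·m and M_B = 321.7 kN·m (hogging).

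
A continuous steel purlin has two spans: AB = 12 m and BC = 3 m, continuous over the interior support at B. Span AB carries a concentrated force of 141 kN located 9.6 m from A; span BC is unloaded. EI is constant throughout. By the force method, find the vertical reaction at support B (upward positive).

Release continuity at B by inserting a hinge; the redundant is the internal moment M_B. The primary structure is two simply-supported spans AB and BC.
Discontinuity in slope at B on the released structure — sum the simple-span end rotations:
  span AB: point load 141 at a = 9.6: Pab(L + a)/(6LEI) = 974.6/EI
  relative rotation θ_0 = (974.6 + 0)/EI = 974.6/EI
A unit hogging moment at B produces rotation L₁/(3EI) + L₂/(3EI) = 5/EI.
Compatibility: M_B·(L₁+L₂)/(3EI) = θ_0, giving M_B = 194.9 kN·m (hogging).
Span AB, ΣM about A with M_B applied at B: R_B^{AB}·12 = 1354 + 194.9, so R_B^{AB} = 129 kN and R_A = 141 − 129 = 11.96 kN.
Span BC, ΣM about C: R_B^{BC}·3 = 0 + 194.9, so R_B^{BC} = 64.97 kN and R_C = 0 − 64.97 = -64.97 kN.
R_B = 129 + 64.97 = 194 kN.

R_B = 194 kN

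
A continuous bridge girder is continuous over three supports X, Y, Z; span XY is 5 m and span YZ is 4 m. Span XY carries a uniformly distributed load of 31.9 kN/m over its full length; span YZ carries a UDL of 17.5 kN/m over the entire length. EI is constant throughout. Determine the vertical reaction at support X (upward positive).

R_X = 65.56 kN

Release continuity at Y by inserting a hinge; the redundant is the internal moment M_Y. The primary structure is two simply-supported spans XY and YZ.
Discontinuity in slope at Y on the released structure — sum the simple-span end rotations:
  span XY: UDL 31.9: wL³/(24EI) = 166.1/EI
  span YZ: UDL 17.5: wL³/(24EI) = 46.67/EI
  relative rotation θ_0 = (166.1 + 46.67)/EI = 212.8/EI
A unit hogging moment at Y produces rotation L₁/(3EI) + L₂/(3EI) = 3/EI.
Slope continuity at Y: θ_0 = M_Y·3/EI, so M_Y = 212.8/3 = 70.94 kN·m (hogging).
Span XY, ΣM about X with M_Y applied at Y: R_Y^{XY}·5 = 398.8 + 70.94, so R_Y^{XY} = 93.94 kN and R_X = 159.5 − 93.94 = 65.56 kN.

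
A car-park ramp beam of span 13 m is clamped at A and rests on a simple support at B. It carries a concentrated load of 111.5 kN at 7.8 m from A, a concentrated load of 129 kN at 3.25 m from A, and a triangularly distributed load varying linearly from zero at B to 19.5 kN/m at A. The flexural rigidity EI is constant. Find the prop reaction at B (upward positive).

Take the reaction at B as the redundant and release it; the primary structure is a cantilever fixed at A.
Deflection at B on the released cantilever, summing each load's contribution:
  point load 111.5 at a = 7.8: Pa²(3L − a)/(6EI) = 35275/EI
  point load 129 at a = 3.25: Pa²(3L − a)/(6EI) = 8119/EI
  triangular load, peak 19.5 at the fixed end: w₀L⁴/(30EI) = 18565/EI
  δ_0 = 61958/EI
Flexibility coefficient — unit upward force at B: δ_{BB} = L³/(3EI) = 732.3/EI.
Compatibility at B: δ_0 − R_B·δ_{BB} = 0, so R_B = 61958/732.3 = 84.6 kN.

R_B = 84.6 kN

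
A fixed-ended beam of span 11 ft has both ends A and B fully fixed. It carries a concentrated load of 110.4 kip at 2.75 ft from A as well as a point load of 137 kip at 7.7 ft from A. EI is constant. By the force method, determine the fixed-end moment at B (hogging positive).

M_B = 278.5 kip·ft

Take the two fixed-end moments M_A, M_B as redundants; the released structure is the simple span AB.
End rotations of the released simple span under the applied load (×1/EI):
  at A: point load 110.4 at a = 2.75: Pab(L + b)/(6LEI) = 730.5/EI
  at B: point load 110.4 at a = 2.75: Pab(L + a)/(6LEI) = 521.8/EI
  at A: point load 137 at a = 7.7: Pab(L + b)/(6LEI) = 754.3/EI
  at B: point load 137 at a = 7.7: Pab(L + a)/(6LEI) = 986.3/EI
  θ_A0 = 1485/EI,  θ_B0 = 1508/EI
Flexibility coefficients: a unit moment at one end gives L/(3EI) there and L/(6EI) at the far end, so f₁₁ = f₂₂ = 3.667/EI and f₁₂ = f₂₁ = 1.833/EI.
Compatibility — zero rotation at each built-in end:
  3.667 M_A + 1.833 M_B = 1485
  1.833 M_A + 3.667 M_B = 1508
Solving the pair gives M_A = 265.7 kip·ft and M_B = 278.5 kip·ft (hogging).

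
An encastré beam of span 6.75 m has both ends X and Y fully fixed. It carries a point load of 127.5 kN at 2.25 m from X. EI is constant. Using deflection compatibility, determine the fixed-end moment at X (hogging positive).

Take the two fixed-end moments M_X, M_Y as redundants; the released structure is the simple span XY.
End rotations of the released simple span under the applied load (×1/EI):
  at X: point load 127.5 at a = 2.25: Pab(L + b)/(6LEI) = 358.6/EI
  at Y: point load 127.5 at a = 2.25: Pab(L + a)/(6LEI) = 286.9/EI
  θ_X0 = 358.6/EI,  θ_Y0 = 286.9/EI
Flexibility coefficients: a unit moment at one end gives L/(3EI) there and L/(6EI) at the far end, so f₁₁ = f₂₂ = 2.25/EI and f₁₂ = f₂₁ = 1.125/EI.
Compatibility — zero rotation at each built-in end:
  2.25 M_X + 1.125 M_Y = 358.6
  1.125 M_X + 2.25 M_Y = 286.9
Solving the pair gives M_X = 127.5 kN·m and M_Y = 63.75 kN·m (hogging).

M_X = 127.5 kN·m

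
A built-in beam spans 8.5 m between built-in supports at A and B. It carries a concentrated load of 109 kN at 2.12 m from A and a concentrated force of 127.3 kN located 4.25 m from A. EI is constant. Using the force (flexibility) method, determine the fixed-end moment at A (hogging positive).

M_A = 265.4 kN·m

Take the two fixed-end moments M_A, M_B as redundants; the released structure is the simple span AB.
Simple-span end rotations at A and B under the given loads:
  at A: point load 109 at a = 2.12: Pab(L + b)/(6LEI) = 430.1/EI
  at B: point load 109 at a = 2.12: Pab(L + a)/(6LEI) = 307/EI
  at A: point load 127.3 at a = 4.25: Pab(L + b)/(6LEI) = 574.8/EI
  at B: point load 127.3 at a = 4.25: Pab(L + a)/(6LEI) = 574.8/EI
  θ_A0 = 1005/EI,  θ_B0 = 881.8/EI
Flexibility coefficients: a unit moment at one end gives L/(3EI) there and L/(6EI) at the far end, so f₁₁ = f₂₂ = 2.833/EI and f₁₂ = f₂₁ = 1.417/EI.
Compatibility — zero rotation at each built-in end:
  2.833 M_A + 1.417 M_B = 1005
  1.417 M_A + 2.833 M_B = 881.8
Solving the pair gives M_A = 265.4 kN·m and M_B = 178.5 kN·m (hogging).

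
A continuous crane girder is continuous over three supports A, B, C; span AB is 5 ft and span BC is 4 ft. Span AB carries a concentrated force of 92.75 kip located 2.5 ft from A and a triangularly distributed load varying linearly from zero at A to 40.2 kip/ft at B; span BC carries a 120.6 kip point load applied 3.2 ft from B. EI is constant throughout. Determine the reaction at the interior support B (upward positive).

R_B = 185.2 kip

Insert a hinge at B; M_B is the redundant, and each span becomes simply supported.
Discontinuity in slope at B on the released structure — sum the simple-span end rotations:
  span AB: point load 92.75 at a = 2.5: Pab(L + a)/(6LEI) = 144.9/EI
  span AB: triangular load, peak 40.2: w₀L³/(45EI) = 111.7/EI
  span BC: point load 120.6 at a = 3.2: Pab(L + b)/(6LEI) = 61.75/EI
  relative rotation θ_0 = (256.6 + 61.75)/EI = 318.3/EI
A unit hogging moment at B produces rotation L₁/(3EI) + L₂/(3EI) = 3/EI.
Compatibility: M_B·(L₁+L₂)/(3EI) = θ_0, giving M_B = 106.1 kip·ft (hogging).
Span AB, ΣM about A with M_B applied at B: R_B^{AB}·5 = 566.9 + 106.1, so R_B^{AB} = 134.6 kip and R_A = 193.2 − 134.6 = 58.65 kip.
Span BC, ΣM about C: R_B^{BC}·4 = 96.48 + 106.1, so R_B^{BC} = 50.65 kip and R_C = 120.6 − 50.65 = 69.95 kip.
R_B = 134.6 + 50.65 = 185.2 kip.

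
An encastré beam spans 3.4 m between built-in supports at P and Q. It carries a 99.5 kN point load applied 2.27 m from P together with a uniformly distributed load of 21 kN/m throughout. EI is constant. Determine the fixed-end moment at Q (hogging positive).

M_Q = 70.35 kN·m

Take the two fixed-end moments M_P, M_Q as redundants; the released structure is the simple span PQ.
Simple-span end rotations at P and Q under the given loads:
  at P: point load 99.5 at a = 2.27: Pab(L + b)/(6LEI) = 56.68/EI
  at Q: point load 99.5 at a = 2.27: Pab(L + a)/(6LEI) = 70.94/EI
  at P: UDL 21: wL³/(24EI) = 34.39/EI
  at Q: UDL 21: wL³/(24EI) = 34.39/EI
  θ_P0 = 91.07/EI,  θ_Q0 = 105.3/EI
Flexibility coefficients: a unit moment at one end gives L/(3EI) there and L/(6EI) at the far end, so f₁₁ = f₂₂ = 1.133/EI and f₁₂ = f₂₁ = 0.5667/EI.
Compatibility — zero rotation at each built-in end:
  1.133 M_P + 0.5667 M_Q = 91.07
  0.5667 M_P + 1.133 M_Q = 105.3
Solving the pair gives M_P = 45.18 kN·m and M_Q = 70.35 kN·m (hogging).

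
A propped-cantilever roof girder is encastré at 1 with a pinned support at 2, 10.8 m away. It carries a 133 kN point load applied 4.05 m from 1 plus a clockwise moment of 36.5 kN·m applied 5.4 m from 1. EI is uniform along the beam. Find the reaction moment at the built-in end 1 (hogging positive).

M_1 = 269 kN·m

Release the roller at 2. Primary structure: cantilever fixed at 1.
Downward deflection at the released point 2 due to the loads:
  point load 133 at a = 4.05: Pa²(3L − a)/(6EI) = 10308/EI
  clockwise couple 36.5 at a = 5.4: M₀a(2L − a)/(2EI) = 1597/EI
  δ_0 = 11904/EI
Tip deflection under a unit load at 2: L³/(3EI) = 419.9/EI.
The prop prevents deflection at 2: R_2 = δ_0/δ_{22} = 11904/419.9 = 28.35 kN.
Moment equilibrium about 1: M_1 = Σ(load moments about 1) − R_2·L = 575.1 − 28.35×10.8 = 269 kN·m.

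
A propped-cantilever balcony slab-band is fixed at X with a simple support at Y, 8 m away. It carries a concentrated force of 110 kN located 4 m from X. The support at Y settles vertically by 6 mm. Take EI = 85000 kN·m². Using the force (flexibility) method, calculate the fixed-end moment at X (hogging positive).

Remove the prop at Y; the released (primary) structure is a cantilever built in at X.
Free-end deflection of the primary structure under the applied loading (downward +):
  point load 110 at a = 4: Pa²(3L − a)/(6EI) = 5867/EI
Flexibility coefficient — unit upward force at Y: δ_{YY} = L³/(3EI) = 170.7/EI.
With EI = 85000 kN·m²: δ_0 = 0.06902 m and δ_{YY} = 0.002008 m/kN.
Compatibility — the beam at Y must follow the support down by 0.006 m: δ_0 − R_Y·δ_{YY} = 0.006, so R_Y = (0.06902 − 0.006)/0.002008 = 31.39 kN.
Moment equilibrium about X: M_X = Σ(load moments about X) − R_Y·L = 440 − 31.39×8 = 188.9 kN·m.

M_X = 188.9 kN·m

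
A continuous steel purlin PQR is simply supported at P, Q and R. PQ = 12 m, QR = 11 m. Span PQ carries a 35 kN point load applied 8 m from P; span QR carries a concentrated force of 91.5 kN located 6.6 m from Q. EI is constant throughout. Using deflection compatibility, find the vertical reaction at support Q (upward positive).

R_Q = 81.1 kN

Take M_Q as the redundant. Released structure: two simple spans PQ and QR with a hinge at Q.
Discontinuity in slope at Q on the released structure — sum the simple-span end rotations:
  span PQ: point load 35 at a = 8: Pab(L + a)/(6LEI) = 311.1/EI
  span QR: point load 91.5 at a = 6.6: Pab(L + b)/(6LEI) = 620/EI
  relative rotation θ_0 = (311.1 + 620)/EI = 931.1/EI
A unit hogging moment at Q produces rotation L₁/(3EI) + L₂/(3EI) = 7.667/EI.
Compatibility: M_Q·(L₁+L₂)/(3EI) = θ_0, giving M_Q = 121.4 kN·m (hogging).
Span PQ, ΣM about P with M_Q applied at Q: R_Q^{PQ}·12 = 280 + 121.4, so R_Q^{PQ} = 33.45 kN and R_P = 35 − 33.45 = 1.546 kN.
Span QR, ΣM about R: R_Q^{QR}·11 = 402.6 + 121.4, so R_Q^{QR} = 47.64 kN and R_R = 91.5 − 47.64 = 43.86 kN.
R_Q = 33.45 + 47.64 = 81.1 kN.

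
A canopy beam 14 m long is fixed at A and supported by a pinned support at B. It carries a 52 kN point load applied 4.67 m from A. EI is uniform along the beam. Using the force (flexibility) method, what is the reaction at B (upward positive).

R_B = 7.714 kN

Choose R_B as the redundant. The primary structure is the cantilever fixed at A.
Downward deflection at the released point B due to the loads:
  point load 52 at a = 4.67: Pa²(3L − a)/(6EI) = 7056/EI
Flexibility coefficient — unit upward force at B: δ_{BB} = L³/(3EI) = 914.7/EI.
Compatibility at B: δ_0 − R_B·δ_{BB} = 0, so R_B = 7056/914.7 = 7.714 kN.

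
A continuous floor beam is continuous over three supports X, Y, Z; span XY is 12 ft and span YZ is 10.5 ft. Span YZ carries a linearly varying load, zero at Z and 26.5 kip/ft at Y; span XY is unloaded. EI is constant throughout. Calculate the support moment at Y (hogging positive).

M_Y = 90.89 kip·ft

Insert a hinge at Y; M_Y is the redundant, and each span becomes simply supported.
Rotations at Y on the released spans (each span's end-slope, ×1/EI):
  span YZ: triangular load, peak 26.5: w₀L³/(45EI) = 681.7/EI
  relative rotation θ_0 = (0 + 681.7)/EI = 681.7/EI
A unit hogging moment at Y produces rotation L₁/(3EI) + L₂/(3EI) = 7.5/EI.
Slope continuity at Y: θ_0 = M_Y·7.5/EI, so M_Y = 681.7/7.5 = 90.89 kip·ft (hogging).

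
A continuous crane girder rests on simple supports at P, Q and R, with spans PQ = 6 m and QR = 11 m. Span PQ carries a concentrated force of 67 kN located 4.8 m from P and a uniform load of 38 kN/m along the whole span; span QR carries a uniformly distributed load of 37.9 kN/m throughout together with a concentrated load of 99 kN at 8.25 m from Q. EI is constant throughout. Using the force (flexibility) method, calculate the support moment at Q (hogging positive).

Insert a hinge at Q; M_Q is the redundant, and each span becomes simply supported.
Discontinuity in slope at Q on the released structure — sum the simple-span end rotations:
  span PQ: point load 67 at a = 4.8: Pab(L + a)/(6LEI) = 115.8/EI
  span PQ: UDL 38: wL³/(24EI) = 342/EI
  span QR: UDL 37.9: wL³/(24EI) = 2102/EI
  span QR: point load 99 at a = 8.25: Pab(L + b)/(6LEI) = 467.9/EI
  relative rotation θ_0 = (457.8 + 2570)/EI = 3028/EI
A unit hogging moment at Q produces rotation L₁/(3EI) + L₂/(3EI) = 5.667/EI.
Compatibility: M_Q·(L₁+L₂)/(3EI) = θ_0, giving M_Q = 534.3 kN·m (hogging).

M_Q = 534.3 kN·m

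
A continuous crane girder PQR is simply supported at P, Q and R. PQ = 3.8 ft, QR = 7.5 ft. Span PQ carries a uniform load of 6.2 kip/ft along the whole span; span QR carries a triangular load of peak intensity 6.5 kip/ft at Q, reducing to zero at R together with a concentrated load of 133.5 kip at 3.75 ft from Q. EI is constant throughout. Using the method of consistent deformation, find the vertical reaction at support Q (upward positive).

R_Q = 152.1 kip

Take M_Q as the redundant. Released structure: two simple spans PQ and QR with a hinge at Q.
Rotations at Q on the released spans (each span's end-slope, ×1/EI):
  span PQ: UDL 6.2: wL³/(24EI) = 14.18/EI
  span QR: triangular load, peak 6.5: w₀L³/(45EI) = 60.94/EI
  span QR: point load 133.5 at a = 3.75: Pab(L + b)/(6LEI) = 469.3/EI
  relative rotation θ_0 = (14.18 + 530.3)/EI = 544.4/EI
A unit hogging moment at Q produces rotation L₁/(3EI) + L₂/(3EI) = 3.767/EI.
Slope continuity at Q: θ_0 = M_Q·3.767/EI, so M_Q = 544.4/3.767 = 144.5 kip·ft (hogging).
Span PQ, ΣM about P with M_Q applied at Q: R_Q^{PQ}·3.8 = 44.76 + 144.5, so R_Q^{PQ} = 49.82 kip and R_P = 23.56 − 49.82 = -26.26 kip.
Span QR, ΣM about R: R_Q^{QR}·7.5 = 622.5 + 144.5, so R_Q^{QR} = 102.3 kip and R_R = 157.9 − 102.3 = 55.6 kip.
R_Q = 49.82 + 102.3 = 152.1 kip.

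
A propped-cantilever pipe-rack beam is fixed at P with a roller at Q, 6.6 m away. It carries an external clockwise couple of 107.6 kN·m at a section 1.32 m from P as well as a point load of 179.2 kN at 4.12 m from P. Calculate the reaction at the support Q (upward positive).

R_Q = 91.75 kN

Release the roller at Q. Primary structure: cantilever fixed at P.
Free-end deflection of the primary structure under the applied loading (downward +):
  clockwise couple 107.6 at a = 1.32: M₀a(2L − a)/(2EI) = 843.7/EI
  point load 179.2 at a = 4.12: Pa²(3L − a)/(6EI) = 7949/EI
  δ_0 = 8793/EI
Tip deflection under a unit load at Q: L³/(3EI) = 95.83/EI.
The prop prevents deflection at Q: R_Q = δ_0/δ_{QQ} = 8793/95.83 = 91.75 kN.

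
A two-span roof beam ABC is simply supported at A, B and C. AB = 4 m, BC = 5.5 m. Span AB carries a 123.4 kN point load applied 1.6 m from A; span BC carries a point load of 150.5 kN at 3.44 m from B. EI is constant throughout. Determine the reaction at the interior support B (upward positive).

Take M_B as the redundant. Released structure: two simple spans AB and BC with a hinge at B.
Rotations at B on the released spans (each span's end-slope, ×1/EI):
  span AB: point load 123.4 at a = 1.6: Pab(L + a)/(6LEI) = 110.6/EI
  span BC: point load 150.5 at a = 3.44: Pab(L + b)/(6LEI) = 244.3/EI
  relative rotation θ_0 = (110.6 + 244.3)/EI = 354.9/EI
A unit hogging moment at B produces rotation L₁/(3EI) + L₂/(3EI) = 3.167/EI.
Compatibility: M_B·(L₁+L₂)/(3EI) = θ_0, giving M_B = 112.1 kN·m (hogging).
Span AB, ΣM about A with M_B applied at B: R_B^{AB}·4 = 197.4 + 112.1, so R_B^{AB} = 77.38 kN and R_A = 123.4 − 77.38 = 46.02 kN.
Span BC, ΣM about C: R_B^{BC}·5.5 = 310 + 112.1, so R_B^{BC} = 76.75 kN and R_C = 150.5 − 76.75 = 73.75 kN.
R_B = 77.38 + 76.75 = 154.1 kN.

R_B = 154.1 kN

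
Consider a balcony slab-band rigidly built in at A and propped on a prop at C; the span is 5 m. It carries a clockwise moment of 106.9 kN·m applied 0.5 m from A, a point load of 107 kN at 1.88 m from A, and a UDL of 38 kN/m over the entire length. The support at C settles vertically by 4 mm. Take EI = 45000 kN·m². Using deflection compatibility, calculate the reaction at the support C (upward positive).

Take the reaction at C as the redundant and release it; the primary structure is a cantilever fixed at A.
Deflection at C on the released cantilever, summing each load's contribution:
  clockwise couple 106.9 at a = 0.5: M₀a(2L − a)/(2EI) = 253.9/EI
  point load 107 at a = 1.88: Pa²(3L − a)/(6EI) = 827/EI
  UDL 38: wL⁴/(8EI) = 2969/EI
  δ_0 = 4050/EI
Flexibility coefficient — unit upward force at C: δ_{CC} = L³/(3EI) = 41.67/EI.
With EI = 45000 kN·m²: δ_0 = 0.089991 m and δ_{CC} = 0.000926 m/kN.
Compatibility — the beam at C must follow the support down by 0.004 m: δ_0 − R_C·δ_{CC} = 0.004, so R_C = (0.089991 − 0.004)/0.000926 = 92.87 kN.

R_C = 92.87 kN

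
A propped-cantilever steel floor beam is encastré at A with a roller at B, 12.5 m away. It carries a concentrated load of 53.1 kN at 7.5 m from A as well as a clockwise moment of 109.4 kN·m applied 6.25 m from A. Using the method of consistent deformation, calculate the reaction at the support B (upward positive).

Release the roller at B. Primary structure: cantilever fixed at A.
Free-end deflection of the primary structure under the applied loading (downward +):
  point load 53.1 at a = 7.5: Pa²(3L − a)/(6EI) = 14934/EI
  clockwise couple 109.4 at a = 6.25: M₀a(2L − a)/(2EI) = 6410/EI
  δ_0 = 21345/EI
Flexibility coefficient — unit upward force at B: δ_{BB} = L³/(3EI) = 651/EI.
Compatibility at B: δ_0 − R_B·δ_{BB} = 0, so R_B = 21345/651 = 32.79 kN.

R_B = 32.79 kN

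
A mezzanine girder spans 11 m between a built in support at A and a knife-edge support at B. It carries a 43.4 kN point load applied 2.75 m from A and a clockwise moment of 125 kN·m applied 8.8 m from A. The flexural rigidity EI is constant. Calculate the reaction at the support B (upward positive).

R_B = 20.09 kN

Take the reaction at B as the redundant and release it; the primary structure is a cantilever fixed at A.
Downward deflection at the released point B due to the loads:
  point load 43.4 at a = 2.75: Pa²(3L − a)/(6EI) = 1655/EI
  clockwise couple 125 at a = 8.8: M₀a(2L − a)/(2EI) = 7260/EI
  δ_0 = 8915/EI
Tip deflection under a unit load at B: L³/(3EI) = 443.7/EI.
The prop prevents deflection at B: R_B = δ_0/δ_{BB} = 8915/443.7 = 20.09 kN.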